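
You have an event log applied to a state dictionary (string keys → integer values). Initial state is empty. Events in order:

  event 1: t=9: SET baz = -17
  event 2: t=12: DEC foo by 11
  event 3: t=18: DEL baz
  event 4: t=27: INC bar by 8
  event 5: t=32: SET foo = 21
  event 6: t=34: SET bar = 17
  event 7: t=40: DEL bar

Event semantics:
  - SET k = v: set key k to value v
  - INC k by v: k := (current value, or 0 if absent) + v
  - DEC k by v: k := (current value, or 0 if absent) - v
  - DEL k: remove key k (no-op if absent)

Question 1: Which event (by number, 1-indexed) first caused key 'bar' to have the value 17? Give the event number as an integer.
Answer: 6

Derivation:
Looking for first event where bar becomes 17:
  event 4: bar = 8
  event 5: bar = 8
  event 6: bar 8 -> 17  <-- first match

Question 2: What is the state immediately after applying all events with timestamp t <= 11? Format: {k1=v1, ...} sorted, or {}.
Apply events with t <= 11 (1 events):
  after event 1 (t=9: SET baz = -17): {baz=-17}

Answer: {baz=-17}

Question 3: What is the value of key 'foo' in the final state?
Track key 'foo' through all 7 events:
  event 1 (t=9: SET baz = -17): foo unchanged
  event 2 (t=12: DEC foo by 11): foo (absent) -> -11
  event 3 (t=18: DEL baz): foo unchanged
  event 4 (t=27: INC bar by 8): foo unchanged
  event 5 (t=32: SET foo = 21): foo -11 -> 21
  event 6 (t=34: SET bar = 17): foo unchanged
  event 7 (t=40: DEL bar): foo unchanged
Final: foo = 21

Answer: 21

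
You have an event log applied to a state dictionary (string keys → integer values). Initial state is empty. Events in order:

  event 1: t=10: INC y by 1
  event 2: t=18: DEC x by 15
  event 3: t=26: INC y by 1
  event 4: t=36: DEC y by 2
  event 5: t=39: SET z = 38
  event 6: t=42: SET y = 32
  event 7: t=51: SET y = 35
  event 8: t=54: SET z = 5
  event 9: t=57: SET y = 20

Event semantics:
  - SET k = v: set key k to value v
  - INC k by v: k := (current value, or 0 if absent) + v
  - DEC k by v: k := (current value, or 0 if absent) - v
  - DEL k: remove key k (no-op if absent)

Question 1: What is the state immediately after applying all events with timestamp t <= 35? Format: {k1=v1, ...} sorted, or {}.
Apply events with t <= 35 (3 events):
  after event 1 (t=10: INC y by 1): {y=1}
  after event 2 (t=18: DEC x by 15): {x=-15, y=1}
  after event 3 (t=26: INC y by 1): {x=-15, y=2}

Answer: {x=-15, y=2}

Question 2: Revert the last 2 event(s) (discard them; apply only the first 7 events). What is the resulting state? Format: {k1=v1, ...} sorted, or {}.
Keep first 7 events (discard last 2):
  after event 1 (t=10: INC y by 1): {y=1}
  after event 2 (t=18: DEC x by 15): {x=-15, y=1}
  after event 3 (t=26: INC y by 1): {x=-15, y=2}
  after event 4 (t=36: DEC y by 2): {x=-15, y=0}
  after event 5 (t=39: SET z = 38): {x=-15, y=0, z=38}
  after event 6 (t=42: SET y = 32): {x=-15, y=32, z=38}
  after event 7 (t=51: SET y = 35): {x=-15, y=35, z=38}

Answer: {x=-15, y=35, z=38}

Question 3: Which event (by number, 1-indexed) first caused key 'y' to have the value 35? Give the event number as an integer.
Looking for first event where y becomes 35:
  event 1: y = 1
  event 2: y = 1
  event 3: y = 2
  event 4: y = 0
  event 5: y = 0
  event 6: y = 32
  event 7: y 32 -> 35  <-- first match

Answer: 7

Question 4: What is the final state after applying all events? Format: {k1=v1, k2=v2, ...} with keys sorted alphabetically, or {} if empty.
Answer: {x=-15, y=20, z=5}

Derivation:
  after event 1 (t=10: INC y by 1): {y=1}
  after event 2 (t=18: DEC x by 15): {x=-15, y=1}
  after event 3 (t=26: INC y by 1): {x=-15, y=2}
  after event 4 (t=36: DEC y by 2): {x=-15, y=0}
  after event 5 (t=39: SET z = 38): {x=-15, y=0, z=38}
  after event 6 (t=42: SET y = 32): {x=-15, y=32, z=38}
  after event 7 (t=51: SET y = 35): {x=-15, y=35, z=38}
  after event 8 (t=54: SET z = 5): {x=-15, y=35, z=5}
  after event 9 (t=57: SET y = 20): {x=-15, y=20, z=5}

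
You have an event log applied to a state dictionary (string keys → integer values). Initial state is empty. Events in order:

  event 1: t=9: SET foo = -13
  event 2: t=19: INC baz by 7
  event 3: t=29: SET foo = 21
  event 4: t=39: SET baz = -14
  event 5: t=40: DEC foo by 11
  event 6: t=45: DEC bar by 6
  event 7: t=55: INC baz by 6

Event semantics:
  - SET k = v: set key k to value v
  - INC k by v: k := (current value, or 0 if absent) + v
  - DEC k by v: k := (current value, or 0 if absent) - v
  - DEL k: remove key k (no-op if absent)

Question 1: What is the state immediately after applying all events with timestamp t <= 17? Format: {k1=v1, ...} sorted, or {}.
Apply events with t <= 17 (1 events):
  after event 1 (t=9: SET foo = -13): {foo=-13}

Answer: {foo=-13}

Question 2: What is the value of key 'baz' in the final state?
Answer: -8

Derivation:
Track key 'baz' through all 7 events:
  event 1 (t=9: SET foo = -13): baz unchanged
  event 2 (t=19: INC baz by 7): baz (absent) -> 7
  event 3 (t=29: SET foo = 21): baz unchanged
  event 4 (t=39: SET baz = -14): baz 7 -> -14
  event 5 (t=40: DEC foo by 11): baz unchanged
  event 6 (t=45: DEC bar by 6): baz unchanged
  event 7 (t=55: INC baz by 6): baz -14 -> -8
Final: baz = -8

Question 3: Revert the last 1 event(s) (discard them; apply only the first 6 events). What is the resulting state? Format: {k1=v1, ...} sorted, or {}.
Answer: {bar=-6, baz=-14, foo=10}

Derivation:
Keep first 6 events (discard last 1):
  after event 1 (t=9: SET foo = -13): {foo=-13}
  after event 2 (t=19: INC baz by 7): {baz=7, foo=-13}
  after event 3 (t=29: SET foo = 21): {baz=7, foo=21}
  after event 4 (t=39: SET baz = -14): {baz=-14, foo=21}
  after event 5 (t=40: DEC foo by 11): {baz=-14, foo=10}
  after event 6 (t=45: DEC bar by 6): {bar=-6, baz=-14, foo=10}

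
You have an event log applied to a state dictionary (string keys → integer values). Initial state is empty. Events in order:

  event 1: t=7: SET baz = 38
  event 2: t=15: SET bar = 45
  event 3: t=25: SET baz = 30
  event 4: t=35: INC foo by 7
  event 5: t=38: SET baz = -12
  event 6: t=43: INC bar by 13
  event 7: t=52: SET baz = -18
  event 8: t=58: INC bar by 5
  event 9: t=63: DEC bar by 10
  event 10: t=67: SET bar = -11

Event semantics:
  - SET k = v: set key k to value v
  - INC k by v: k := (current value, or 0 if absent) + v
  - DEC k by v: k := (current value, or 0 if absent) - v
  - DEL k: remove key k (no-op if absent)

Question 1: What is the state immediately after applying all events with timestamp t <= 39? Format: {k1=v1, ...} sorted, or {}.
Apply events with t <= 39 (5 events):
  after event 1 (t=7: SET baz = 38): {baz=38}
  after event 2 (t=15: SET bar = 45): {bar=45, baz=38}
  after event 3 (t=25: SET baz = 30): {bar=45, baz=30}
  after event 4 (t=35: INC foo by 7): {bar=45, baz=30, foo=7}
  after event 5 (t=38: SET baz = -12): {bar=45, baz=-12, foo=7}

Answer: {bar=45, baz=-12, foo=7}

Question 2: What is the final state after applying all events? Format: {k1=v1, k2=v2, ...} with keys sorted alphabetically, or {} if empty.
Answer: {bar=-11, baz=-18, foo=7}

Derivation:
  after event 1 (t=7: SET baz = 38): {baz=38}
  after event 2 (t=15: SET bar = 45): {bar=45, baz=38}
  after event 3 (t=25: SET baz = 30): {bar=45, baz=30}
  after event 4 (t=35: INC foo by 7): {bar=45, baz=30, foo=7}
  after event 5 (t=38: SET baz = -12): {bar=45, baz=-12, foo=7}
  after event 6 (t=43: INC bar by 13): {bar=58, baz=-12, foo=7}
  after event 7 (t=52: SET baz = -18): {bar=58, baz=-18, foo=7}
  after event 8 (t=58: INC bar by 5): {bar=63, baz=-18, foo=7}
  after event 9 (t=63: DEC bar by 10): {bar=53, baz=-18, foo=7}
  after event 10 (t=67: SET bar = -11): {bar=-11, baz=-18, foo=7}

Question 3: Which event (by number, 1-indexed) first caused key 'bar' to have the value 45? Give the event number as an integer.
Looking for first event where bar becomes 45:
  event 2: bar (absent) -> 45  <-- first match

Answer: 2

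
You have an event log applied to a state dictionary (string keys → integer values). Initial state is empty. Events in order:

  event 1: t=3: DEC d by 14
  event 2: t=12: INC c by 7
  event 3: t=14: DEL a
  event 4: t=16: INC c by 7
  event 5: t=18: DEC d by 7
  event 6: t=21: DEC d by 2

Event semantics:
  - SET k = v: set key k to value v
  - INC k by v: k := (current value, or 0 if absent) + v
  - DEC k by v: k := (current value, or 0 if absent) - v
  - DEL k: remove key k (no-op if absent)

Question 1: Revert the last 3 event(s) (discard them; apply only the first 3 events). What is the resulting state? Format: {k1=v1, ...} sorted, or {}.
Keep first 3 events (discard last 3):
  after event 1 (t=3: DEC d by 14): {d=-14}
  after event 2 (t=12: INC c by 7): {c=7, d=-14}
  after event 3 (t=14: DEL a): {c=7, d=-14}

Answer: {c=7, d=-14}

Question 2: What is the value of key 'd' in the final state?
Track key 'd' through all 6 events:
  event 1 (t=3: DEC d by 14): d (absent) -> -14
  event 2 (t=12: INC c by 7): d unchanged
  event 3 (t=14: DEL a): d unchanged
  event 4 (t=16: INC c by 7): d unchanged
  event 5 (t=18: DEC d by 7): d -14 -> -21
  event 6 (t=21: DEC d by 2): d -21 -> -23
Final: d = -23

Answer: -23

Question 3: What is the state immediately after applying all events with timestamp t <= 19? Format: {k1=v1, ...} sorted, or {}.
Answer: {c=14, d=-21}

Derivation:
Apply events with t <= 19 (5 events):
  after event 1 (t=3: DEC d by 14): {d=-14}
  after event 2 (t=12: INC c by 7): {c=7, d=-14}
  after event 3 (t=14: DEL a): {c=7, d=-14}
  after event 4 (t=16: INC c by 7): {c=14, d=-14}
  after event 5 (t=18: DEC d by 7): {c=14, d=-21}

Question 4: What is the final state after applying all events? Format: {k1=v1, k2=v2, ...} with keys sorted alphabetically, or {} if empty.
  after event 1 (t=3: DEC d by 14): {d=-14}
  after event 2 (t=12: INC c by 7): {c=7, d=-14}
  after event 3 (t=14: DEL a): {c=7, d=-14}
  after event 4 (t=16: INC c by 7): {c=14, d=-14}
  after event 5 (t=18: DEC d by 7): {c=14, d=-21}
  after event 6 (t=21: DEC d by 2): {c=14, d=-23}

Answer: {c=14, d=-23}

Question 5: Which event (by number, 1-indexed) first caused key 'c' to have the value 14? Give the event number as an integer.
Looking for first event where c becomes 14:
  event 2: c = 7
  event 3: c = 7
  event 4: c 7 -> 14  <-- first match

Answer: 4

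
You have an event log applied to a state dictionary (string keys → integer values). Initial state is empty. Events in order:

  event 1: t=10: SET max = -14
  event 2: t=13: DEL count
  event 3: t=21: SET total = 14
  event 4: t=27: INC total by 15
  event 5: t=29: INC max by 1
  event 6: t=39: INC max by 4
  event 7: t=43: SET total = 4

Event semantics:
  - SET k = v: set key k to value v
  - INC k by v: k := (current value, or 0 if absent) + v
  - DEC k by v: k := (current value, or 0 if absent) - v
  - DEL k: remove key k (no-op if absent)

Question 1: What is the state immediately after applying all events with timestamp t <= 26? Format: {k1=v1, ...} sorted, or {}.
Apply events with t <= 26 (3 events):
  after event 1 (t=10: SET max = -14): {max=-14}
  after event 2 (t=13: DEL count): {max=-14}
  after event 3 (t=21: SET total = 14): {max=-14, total=14}

Answer: {max=-14, total=14}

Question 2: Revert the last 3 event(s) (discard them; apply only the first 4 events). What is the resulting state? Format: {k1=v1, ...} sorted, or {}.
Keep first 4 events (discard last 3):
  after event 1 (t=10: SET max = -14): {max=-14}
  after event 2 (t=13: DEL count): {max=-14}
  after event 3 (t=21: SET total = 14): {max=-14, total=14}
  after event 4 (t=27: INC total by 15): {max=-14, total=29}

Answer: {max=-14, total=29}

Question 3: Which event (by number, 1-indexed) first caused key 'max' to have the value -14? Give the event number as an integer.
Answer: 1

Derivation:
Looking for first event where max becomes -14:
  event 1: max (absent) -> -14  <-- first match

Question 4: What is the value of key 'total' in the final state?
Answer: 4

Derivation:
Track key 'total' through all 7 events:
  event 1 (t=10: SET max = -14): total unchanged
  event 2 (t=13: DEL count): total unchanged
  event 3 (t=21: SET total = 14): total (absent) -> 14
  event 4 (t=27: INC total by 15): total 14 -> 29
  event 5 (t=29: INC max by 1): total unchanged
  event 6 (t=39: INC max by 4): total unchanged
  event 7 (t=43: SET total = 4): total 29 -> 4
Final: total = 4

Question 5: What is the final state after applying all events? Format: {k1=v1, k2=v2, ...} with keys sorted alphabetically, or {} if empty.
Answer: {max=-9, total=4}

Derivation:
  after event 1 (t=10: SET max = -14): {max=-14}
  after event 2 (t=13: DEL count): {max=-14}
  after event 3 (t=21: SET total = 14): {max=-14, total=14}
  after event 4 (t=27: INC total by 15): {max=-14, total=29}
  after event 5 (t=29: INC max by 1): {max=-13, total=29}
  after event 6 (t=39: INC max by 4): {max=-9, total=29}
  after event 7 (t=43: SET total = 4): {max=-9, total=4}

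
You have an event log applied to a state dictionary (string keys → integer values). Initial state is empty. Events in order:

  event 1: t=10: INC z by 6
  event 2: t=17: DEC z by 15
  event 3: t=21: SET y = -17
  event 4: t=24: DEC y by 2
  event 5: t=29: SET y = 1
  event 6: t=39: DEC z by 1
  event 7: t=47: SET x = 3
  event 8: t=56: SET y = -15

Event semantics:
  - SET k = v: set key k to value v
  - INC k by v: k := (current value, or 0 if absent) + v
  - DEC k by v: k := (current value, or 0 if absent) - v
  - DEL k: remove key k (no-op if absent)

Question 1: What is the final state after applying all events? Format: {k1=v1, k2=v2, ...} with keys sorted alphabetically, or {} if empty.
Answer: {x=3, y=-15, z=-10}

Derivation:
  after event 1 (t=10: INC z by 6): {z=6}
  after event 2 (t=17: DEC z by 15): {z=-9}
  after event 3 (t=21: SET y = -17): {y=-17, z=-9}
  after event 4 (t=24: DEC y by 2): {y=-19, z=-9}
  after event 5 (t=29: SET y = 1): {y=1, z=-9}
  after event 6 (t=39: DEC z by 1): {y=1, z=-10}
  after event 7 (t=47: SET x = 3): {x=3, y=1, z=-10}
  after event 8 (t=56: SET y = -15): {x=3, y=-15, z=-10}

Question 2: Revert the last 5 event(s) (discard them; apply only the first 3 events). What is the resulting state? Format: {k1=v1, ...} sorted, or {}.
Keep first 3 events (discard last 5):
  after event 1 (t=10: INC z by 6): {z=6}
  after event 2 (t=17: DEC z by 15): {z=-9}
  after event 3 (t=21: SET y = -17): {y=-17, z=-9}

Answer: {y=-17, z=-9}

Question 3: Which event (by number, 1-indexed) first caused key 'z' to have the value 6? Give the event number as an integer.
Looking for first event where z becomes 6:
  event 1: z (absent) -> 6  <-- first match

Answer: 1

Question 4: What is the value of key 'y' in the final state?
Track key 'y' through all 8 events:
  event 1 (t=10: INC z by 6): y unchanged
  event 2 (t=17: DEC z by 15): y unchanged
  event 3 (t=21: SET y = -17): y (absent) -> -17
  event 4 (t=24: DEC y by 2): y -17 -> -19
  event 5 (t=29: SET y = 1): y -19 -> 1
  event 6 (t=39: DEC z by 1): y unchanged
  event 7 (t=47: SET x = 3): y unchanged
  event 8 (t=56: SET y = -15): y 1 -> -15
Final: y = -15

Answer: -15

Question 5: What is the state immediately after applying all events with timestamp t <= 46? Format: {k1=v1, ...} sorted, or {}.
Apply events with t <= 46 (6 events):
  after event 1 (t=10: INC z by 6): {z=6}
  after event 2 (t=17: DEC z by 15): {z=-9}
  after event 3 (t=21: SET y = -17): {y=-17, z=-9}
  after event 4 (t=24: DEC y by 2): {y=-19, z=-9}
  after event 5 (t=29: SET y = 1): {y=1, z=-9}
  after event 6 (t=39: DEC z by 1): {y=1, z=-10}

Answer: {y=1, z=-10}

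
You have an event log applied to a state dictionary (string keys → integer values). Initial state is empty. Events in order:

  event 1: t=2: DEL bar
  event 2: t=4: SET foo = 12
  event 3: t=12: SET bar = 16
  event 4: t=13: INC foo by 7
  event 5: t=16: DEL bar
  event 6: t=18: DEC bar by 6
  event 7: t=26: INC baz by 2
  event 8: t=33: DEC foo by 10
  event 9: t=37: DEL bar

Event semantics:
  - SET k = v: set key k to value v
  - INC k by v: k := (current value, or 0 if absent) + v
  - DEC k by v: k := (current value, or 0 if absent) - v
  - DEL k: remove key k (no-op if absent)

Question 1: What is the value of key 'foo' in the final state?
Track key 'foo' through all 9 events:
  event 1 (t=2: DEL bar): foo unchanged
  event 2 (t=4: SET foo = 12): foo (absent) -> 12
  event 3 (t=12: SET bar = 16): foo unchanged
  event 4 (t=13: INC foo by 7): foo 12 -> 19
  event 5 (t=16: DEL bar): foo unchanged
  event 6 (t=18: DEC bar by 6): foo unchanged
  event 7 (t=26: INC baz by 2): foo unchanged
  event 8 (t=33: DEC foo by 10): foo 19 -> 9
  event 9 (t=37: DEL bar): foo unchanged
Final: foo = 9

Answer: 9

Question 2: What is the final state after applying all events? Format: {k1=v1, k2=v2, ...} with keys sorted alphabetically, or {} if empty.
Answer: {baz=2, foo=9}

Derivation:
  after event 1 (t=2: DEL bar): {}
  after event 2 (t=4: SET foo = 12): {foo=12}
  after event 3 (t=12: SET bar = 16): {bar=16, foo=12}
  after event 4 (t=13: INC foo by 7): {bar=16, foo=19}
  after event 5 (t=16: DEL bar): {foo=19}
  after event 6 (t=18: DEC bar by 6): {bar=-6, foo=19}
  after event 7 (t=26: INC baz by 2): {bar=-6, baz=2, foo=19}
  after event 8 (t=33: DEC foo by 10): {bar=-6, baz=2, foo=9}
  after event 9 (t=37: DEL bar): {baz=2, foo=9}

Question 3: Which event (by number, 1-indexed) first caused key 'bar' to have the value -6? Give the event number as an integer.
Answer: 6

Derivation:
Looking for first event where bar becomes -6:
  event 3: bar = 16
  event 4: bar = 16
  event 5: bar = (absent)
  event 6: bar (absent) -> -6  <-- first match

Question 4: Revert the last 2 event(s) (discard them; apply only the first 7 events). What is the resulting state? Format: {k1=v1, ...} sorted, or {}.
Keep first 7 events (discard last 2):
  after event 1 (t=2: DEL bar): {}
  after event 2 (t=4: SET foo = 12): {foo=12}
  after event 3 (t=12: SET bar = 16): {bar=16, foo=12}
  after event 4 (t=13: INC foo by 7): {bar=16, foo=19}
  after event 5 (t=16: DEL bar): {foo=19}
  after event 6 (t=18: DEC bar by 6): {bar=-6, foo=19}
  after event 7 (t=26: INC baz by 2): {bar=-6, baz=2, foo=19}

Answer: {bar=-6, baz=2, foo=19}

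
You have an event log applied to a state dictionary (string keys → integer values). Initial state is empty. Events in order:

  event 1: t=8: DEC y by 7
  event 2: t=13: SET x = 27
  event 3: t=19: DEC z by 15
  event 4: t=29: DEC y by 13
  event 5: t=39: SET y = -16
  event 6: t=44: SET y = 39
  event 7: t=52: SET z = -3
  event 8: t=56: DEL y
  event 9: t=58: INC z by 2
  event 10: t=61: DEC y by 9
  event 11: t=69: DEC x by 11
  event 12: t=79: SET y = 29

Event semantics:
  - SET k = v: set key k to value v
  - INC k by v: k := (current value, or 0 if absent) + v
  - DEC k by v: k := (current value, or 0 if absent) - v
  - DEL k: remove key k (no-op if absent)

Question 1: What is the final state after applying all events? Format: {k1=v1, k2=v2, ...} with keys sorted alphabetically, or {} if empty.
  after event 1 (t=8: DEC y by 7): {y=-7}
  after event 2 (t=13: SET x = 27): {x=27, y=-7}
  after event 3 (t=19: DEC z by 15): {x=27, y=-7, z=-15}
  after event 4 (t=29: DEC y by 13): {x=27, y=-20, z=-15}
  after event 5 (t=39: SET y = -16): {x=27, y=-16, z=-15}
  after event 6 (t=44: SET y = 39): {x=27, y=39, z=-15}
  after event 7 (t=52: SET z = -3): {x=27, y=39, z=-3}
  after event 8 (t=56: DEL y): {x=27, z=-3}
  after event 9 (t=58: INC z by 2): {x=27, z=-1}
  after event 10 (t=61: DEC y by 9): {x=27, y=-9, z=-1}
  after event 11 (t=69: DEC x by 11): {x=16, y=-9, z=-1}
  after event 12 (t=79: SET y = 29): {x=16, y=29, z=-1}

Answer: {x=16, y=29, z=-1}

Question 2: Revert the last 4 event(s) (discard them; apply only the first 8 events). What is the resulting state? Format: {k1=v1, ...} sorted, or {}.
Keep first 8 events (discard last 4):
  after event 1 (t=8: DEC y by 7): {y=-7}
  after event 2 (t=13: SET x = 27): {x=27, y=-7}
  after event 3 (t=19: DEC z by 15): {x=27, y=-7, z=-15}
  after event 4 (t=29: DEC y by 13): {x=27, y=-20, z=-15}
  after event 5 (t=39: SET y = -16): {x=27, y=-16, z=-15}
  after event 6 (t=44: SET y = 39): {x=27, y=39, z=-15}
  after event 7 (t=52: SET z = -3): {x=27, y=39, z=-3}
  after event 8 (t=56: DEL y): {x=27, z=-3}

Answer: {x=27, z=-3}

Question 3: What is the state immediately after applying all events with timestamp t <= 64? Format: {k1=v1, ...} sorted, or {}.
Answer: {x=27, y=-9, z=-1}

Derivation:
Apply events with t <= 64 (10 events):
  after event 1 (t=8: DEC y by 7): {y=-7}
  after event 2 (t=13: SET x = 27): {x=27, y=-7}
  after event 3 (t=19: DEC z by 15): {x=27, y=-7, z=-15}
  after event 4 (t=29: DEC y by 13): {x=27, y=-20, z=-15}
  after event 5 (t=39: SET y = -16): {x=27, y=-16, z=-15}
  after event 6 (t=44: SET y = 39): {x=27, y=39, z=-15}
  after event 7 (t=52: SET z = -3): {x=27, y=39, z=-3}
  after event 8 (t=56: DEL y): {x=27, z=-3}
  after event 9 (t=58: INC z by 2): {x=27, z=-1}
  after event 10 (t=61: DEC y by 9): {x=27, y=-9, z=-1}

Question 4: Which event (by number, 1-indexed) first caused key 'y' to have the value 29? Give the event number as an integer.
Looking for first event where y becomes 29:
  event 1: y = -7
  event 2: y = -7
  event 3: y = -7
  event 4: y = -20
  event 5: y = -16
  event 6: y = 39
  event 7: y = 39
  event 8: y = (absent)
  event 10: y = -9
  event 11: y = -9
  event 12: y -9 -> 29  <-- first match

Answer: 12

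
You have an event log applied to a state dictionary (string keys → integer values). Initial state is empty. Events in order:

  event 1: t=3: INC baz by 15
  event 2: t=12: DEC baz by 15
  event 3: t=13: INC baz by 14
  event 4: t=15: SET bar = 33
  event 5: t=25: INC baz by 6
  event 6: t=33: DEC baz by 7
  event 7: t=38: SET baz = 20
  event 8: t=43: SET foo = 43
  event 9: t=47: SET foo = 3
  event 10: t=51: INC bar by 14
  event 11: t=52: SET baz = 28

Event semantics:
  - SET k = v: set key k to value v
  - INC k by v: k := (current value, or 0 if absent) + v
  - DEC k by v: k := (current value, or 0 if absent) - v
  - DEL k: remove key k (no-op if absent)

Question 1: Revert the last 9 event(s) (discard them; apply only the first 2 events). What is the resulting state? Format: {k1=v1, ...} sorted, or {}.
Keep first 2 events (discard last 9):
  after event 1 (t=3: INC baz by 15): {baz=15}
  after event 2 (t=12: DEC baz by 15): {baz=0}

Answer: {baz=0}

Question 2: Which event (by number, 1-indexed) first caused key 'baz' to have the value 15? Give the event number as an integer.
Answer: 1

Derivation:
Looking for first event where baz becomes 15:
  event 1: baz (absent) -> 15  <-- first match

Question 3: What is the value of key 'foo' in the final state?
Answer: 3

Derivation:
Track key 'foo' through all 11 events:
  event 1 (t=3: INC baz by 15): foo unchanged
  event 2 (t=12: DEC baz by 15): foo unchanged
  event 3 (t=13: INC baz by 14): foo unchanged
  event 4 (t=15: SET bar = 33): foo unchanged
  event 5 (t=25: INC baz by 6): foo unchanged
  event 6 (t=33: DEC baz by 7): foo unchanged
  event 7 (t=38: SET baz = 20): foo unchanged
  event 8 (t=43: SET foo = 43): foo (absent) -> 43
  event 9 (t=47: SET foo = 3): foo 43 -> 3
  event 10 (t=51: INC bar by 14): foo unchanged
  event 11 (t=52: SET baz = 28): foo unchanged
Final: foo = 3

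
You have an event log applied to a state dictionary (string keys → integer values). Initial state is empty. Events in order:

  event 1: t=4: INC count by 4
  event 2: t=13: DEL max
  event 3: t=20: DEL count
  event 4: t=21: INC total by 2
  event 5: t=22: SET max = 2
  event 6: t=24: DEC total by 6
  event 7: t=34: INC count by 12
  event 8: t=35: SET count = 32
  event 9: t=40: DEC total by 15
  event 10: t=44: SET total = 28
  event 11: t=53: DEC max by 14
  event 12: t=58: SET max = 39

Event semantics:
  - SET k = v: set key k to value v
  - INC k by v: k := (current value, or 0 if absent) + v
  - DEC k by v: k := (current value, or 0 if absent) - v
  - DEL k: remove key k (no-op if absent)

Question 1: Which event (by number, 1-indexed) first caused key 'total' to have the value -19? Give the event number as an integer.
Answer: 9

Derivation:
Looking for first event where total becomes -19:
  event 4: total = 2
  event 5: total = 2
  event 6: total = -4
  event 7: total = -4
  event 8: total = -4
  event 9: total -4 -> -19  <-- first match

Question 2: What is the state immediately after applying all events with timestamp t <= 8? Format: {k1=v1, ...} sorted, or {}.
Answer: {count=4}

Derivation:
Apply events with t <= 8 (1 events):
  after event 1 (t=4: INC count by 4): {count=4}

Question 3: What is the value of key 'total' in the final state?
Track key 'total' through all 12 events:
  event 1 (t=4: INC count by 4): total unchanged
  event 2 (t=13: DEL max): total unchanged
  event 3 (t=20: DEL count): total unchanged
  event 4 (t=21: INC total by 2): total (absent) -> 2
  event 5 (t=22: SET max = 2): total unchanged
  event 6 (t=24: DEC total by 6): total 2 -> -4
  event 7 (t=34: INC count by 12): total unchanged
  event 8 (t=35: SET count = 32): total unchanged
  event 9 (t=40: DEC total by 15): total -4 -> -19
  event 10 (t=44: SET total = 28): total -19 -> 28
  event 11 (t=53: DEC max by 14): total unchanged
  event 12 (t=58: SET max = 39): total unchanged
Final: total = 28

Answer: 28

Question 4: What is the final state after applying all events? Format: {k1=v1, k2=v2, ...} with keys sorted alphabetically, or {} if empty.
  after event 1 (t=4: INC count by 4): {count=4}
  after event 2 (t=13: DEL max): {count=4}
  after event 3 (t=20: DEL count): {}
  after event 4 (t=21: INC total by 2): {total=2}
  after event 5 (t=22: SET max = 2): {max=2, total=2}
  after event 6 (t=24: DEC total by 6): {max=2, total=-4}
  after event 7 (t=34: INC count by 12): {count=12, max=2, total=-4}
  after event 8 (t=35: SET count = 32): {count=32, max=2, total=-4}
  after event 9 (t=40: DEC total by 15): {count=32, max=2, total=-19}
  after event 10 (t=44: SET total = 28): {count=32, max=2, total=28}
  after event 11 (t=53: DEC max by 14): {count=32, max=-12, total=28}
  after event 12 (t=58: SET max = 39): {count=32, max=39, total=28}

Answer: {count=32, max=39, total=28}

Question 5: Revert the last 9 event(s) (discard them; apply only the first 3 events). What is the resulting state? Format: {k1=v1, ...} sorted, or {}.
Keep first 3 events (discard last 9):
  after event 1 (t=4: INC count by 4): {count=4}
  after event 2 (t=13: DEL max): {count=4}
  after event 3 (t=20: DEL count): {}

Answer: {}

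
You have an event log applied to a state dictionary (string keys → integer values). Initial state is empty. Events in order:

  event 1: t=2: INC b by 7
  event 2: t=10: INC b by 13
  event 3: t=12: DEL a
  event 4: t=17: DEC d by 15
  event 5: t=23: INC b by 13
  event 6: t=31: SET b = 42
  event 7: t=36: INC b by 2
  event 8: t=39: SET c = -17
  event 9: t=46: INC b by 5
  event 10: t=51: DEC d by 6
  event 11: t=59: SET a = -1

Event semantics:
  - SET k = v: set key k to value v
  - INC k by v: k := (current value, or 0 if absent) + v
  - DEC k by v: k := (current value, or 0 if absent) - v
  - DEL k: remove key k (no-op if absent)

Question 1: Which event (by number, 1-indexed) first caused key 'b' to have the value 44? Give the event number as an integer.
Answer: 7

Derivation:
Looking for first event where b becomes 44:
  event 1: b = 7
  event 2: b = 20
  event 3: b = 20
  event 4: b = 20
  event 5: b = 33
  event 6: b = 42
  event 7: b 42 -> 44  <-- first match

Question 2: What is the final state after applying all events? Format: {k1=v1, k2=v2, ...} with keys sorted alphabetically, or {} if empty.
Answer: {a=-1, b=49, c=-17, d=-21}

Derivation:
  after event 1 (t=2: INC b by 7): {b=7}
  after event 2 (t=10: INC b by 13): {b=20}
  after event 3 (t=12: DEL a): {b=20}
  after event 4 (t=17: DEC d by 15): {b=20, d=-15}
  after event 5 (t=23: INC b by 13): {b=33, d=-15}
  after event 6 (t=31: SET b = 42): {b=42, d=-15}
  after event 7 (t=36: INC b by 2): {b=44, d=-15}
  after event 8 (t=39: SET c = -17): {b=44, c=-17, d=-15}
  after event 9 (t=46: INC b by 5): {b=49, c=-17, d=-15}
  after event 10 (t=51: DEC d by 6): {b=49, c=-17, d=-21}
  after event 11 (t=59: SET a = -1): {a=-1, b=49, c=-17, d=-21}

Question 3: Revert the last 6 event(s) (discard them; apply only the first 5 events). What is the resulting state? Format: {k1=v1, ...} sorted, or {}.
Answer: {b=33, d=-15}

Derivation:
Keep first 5 events (discard last 6):
  after event 1 (t=2: INC b by 7): {b=7}
  after event 2 (t=10: INC b by 13): {b=20}
  after event 3 (t=12: DEL a): {b=20}
  after event 4 (t=17: DEC d by 15): {b=20, d=-15}
  after event 5 (t=23: INC b by 13): {b=33, d=-15}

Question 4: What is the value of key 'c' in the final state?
Answer: -17

Derivation:
Track key 'c' through all 11 events:
  event 1 (t=2: INC b by 7): c unchanged
  event 2 (t=10: INC b by 13): c unchanged
  event 3 (t=12: DEL a): c unchanged
  event 4 (t=17: DEC d by 15): c unchanged
  event 5 (t=23: INC b by 13): c unchanged
  event 6 (t=31: SET b = 42): c unchanged
  event 7 (t=36: INC b by 2): c unchanged
  event 8 (t=39: SET c = -17): c (absent) -> -17
  event 9 (t=46: INC b by 5): c unchanged
  event 10 (t=51: DEC d by 6): c unchanged
  event 11 (t=59: SET a = -1): c unchanged
Final: c = -17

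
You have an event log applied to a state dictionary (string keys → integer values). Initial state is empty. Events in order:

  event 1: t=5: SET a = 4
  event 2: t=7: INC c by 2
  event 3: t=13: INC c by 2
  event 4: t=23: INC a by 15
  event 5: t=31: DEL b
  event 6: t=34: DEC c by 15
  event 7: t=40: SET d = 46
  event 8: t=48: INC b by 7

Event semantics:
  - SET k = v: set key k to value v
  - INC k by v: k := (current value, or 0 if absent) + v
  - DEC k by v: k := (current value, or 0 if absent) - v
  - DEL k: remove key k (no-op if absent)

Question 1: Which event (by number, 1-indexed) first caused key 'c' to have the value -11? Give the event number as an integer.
Looking for first event where c becomes -11:
  event 2: c = 2
  event 3: c = 4
  event 4: c = 4
  event 5: c = 4
  event 6: c 4 -> -11  <-- first match

Answer: 6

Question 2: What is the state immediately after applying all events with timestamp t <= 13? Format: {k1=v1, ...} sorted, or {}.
Apply events with t <= 13 (3 events):
  after event 1 (t=5: SET a = 4): {a=4}
  after event 2 (t=7: INC c by 2): {a=4, c=2}
  after event 3 (t=13: INC c by 2): {a=4, c=4}

Answer: {a=4, c=4}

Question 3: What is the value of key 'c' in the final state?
Track key 'c' through all 8 events:
  event 1 (t=5: SET a = 4): c unchanged
  event 2 (t=7: INC c by 2): c (absent) -> 2
  event 3 (t=13: INC c by 2): c 2 -> 4
  event 4 (t=23: INC a by 15): c unchanged
  event 5 (t=31: DEL b): c unchanged
  event 6 (t=34: DEC c by 15): c 4 -> -11
  event 7 (t=40: SET d = 46): c unchanged
  event 8 (t=48: INC b by 7): c unchanged
Final: c = -11

Answer: -11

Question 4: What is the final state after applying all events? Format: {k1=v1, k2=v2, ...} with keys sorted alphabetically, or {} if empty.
Answer: {a=19, b=7, c=-11, d=46}

Derivation:
  after event 1 (t=5: SET a = 4): {a=4}
  after event 2 (t=7: INC c by 2): {a=4, c=2}
  after event 3 (t=13: INC c by 2): {a=4, c=4}
  after event 4 (t=23: INC a by 15): {a=19, c=4}
  after event 5 (t=31: DEL b): {a=19, c=4}
  after event 6 (t=34: DEC c by 15): {a=19, c=-11}
  after event 7 (t=40: SET d = 46): {a=19, c=-11, d=46}
  after event 8 (t=48: INC b by 7): {a=19, b=7, c=-11, d=46}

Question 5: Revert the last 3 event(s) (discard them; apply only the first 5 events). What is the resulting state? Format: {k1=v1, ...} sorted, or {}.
Answer: {a=19, c=4}

Derivation:
Keep first 5 events (discard last 3):
  after event 1 (t=5: SET a = 4): {a=4}
  after event 2 (t=7: INC c by 2): {a=4, c=2}
  after event 3 (t=13: INC c by 2): {a=4, c=4}
  after event 4 (t=23: INC a by 15): {a=19, c=4}
  after event 5 (t=31: DEL b): {a=19, c=4}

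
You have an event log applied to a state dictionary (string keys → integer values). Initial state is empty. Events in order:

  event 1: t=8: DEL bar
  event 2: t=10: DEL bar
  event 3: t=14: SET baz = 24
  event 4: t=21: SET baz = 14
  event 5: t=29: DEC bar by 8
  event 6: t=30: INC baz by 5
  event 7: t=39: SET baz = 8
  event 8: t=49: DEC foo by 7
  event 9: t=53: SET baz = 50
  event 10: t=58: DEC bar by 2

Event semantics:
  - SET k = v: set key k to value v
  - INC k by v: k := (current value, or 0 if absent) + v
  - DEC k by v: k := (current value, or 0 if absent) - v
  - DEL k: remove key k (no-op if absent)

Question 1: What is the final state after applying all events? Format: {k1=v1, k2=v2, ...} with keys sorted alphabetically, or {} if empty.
Answer: {bar=-10, baz=50, foo=-7}

Derivation:
  after event 1 (t=8: DEL bar): {}
  after event 2 (t=10: DEL bar): {}
  after event 3 (t=14: SET baz = 24): {baz=24}
  after event 4 (t=21: SET baz = 14): {baz=14}
  after event 5 (t=29: DEC bar by 8): {bar=-8, baz=14}
  after event 6 (t=30: INC baz by 5): {bar=-8, baz=19}
  after event 7 (t=39: SET baz = 8): {bar=-8, baz=8}
  after event 8 (t=49: DEC foo by 7): {bar=-8, baz=8, foo=-7}
  after event 9 (t=53: SET baz = 50): {bar=-8, baz=50, foo=-7}
  after event 10 (t=58: DEC bar by 2): {bar=-10, baz=50, foo=-7}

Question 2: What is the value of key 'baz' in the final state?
Answer: 50

Derivation:
Track key 'baz' through all 10 events:
  event 1 (t=8: DEL bar): baz unchanged
  event 2 (t=10: DEL bar): baz unchanged
  event 3 (t=14: SET baz = 24): baz (absent) -> 24
  event 4 (t=21: SET baz = 14): baz 24 -> 14
  event 5 (t=29: DEC bar by 8): baz unchanged
  event 6 (t=30: INC baz by 5): baz 14 -> 19
  event 7 (t=39: SET baz = 8): baz 19 -> 8
  event 8 (t=49: DEC foo by 7): baz unchanged
  event 9 (t=53: SET baz = 50): baz 8 -> 50
  event 10 (t=58: DEC bar by 2): baz unchanged
Final: baz = 50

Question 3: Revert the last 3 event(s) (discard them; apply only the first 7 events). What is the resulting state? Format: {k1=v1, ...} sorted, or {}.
Keep first 7 events (discard last 3):
  after event 1 (t=8: DEL bar): {}
  after event 2 (t=10: DEL bar): {}
  after event 3 (t=14: SET baz = 24): {baz=24}
  after event 4 (t=21: SET baz = 14): {baz=14}
  after event 5 (t=29: DEC bar by 8): {bar=-8, baz=14}
  after event 6 (t=30: INC baz by 5): {bar=-8, baz=19}
  after event 7 (t=39: SET baz = 8): {bar=-8, baz=8}

Answer: {bar=-8, baz=8}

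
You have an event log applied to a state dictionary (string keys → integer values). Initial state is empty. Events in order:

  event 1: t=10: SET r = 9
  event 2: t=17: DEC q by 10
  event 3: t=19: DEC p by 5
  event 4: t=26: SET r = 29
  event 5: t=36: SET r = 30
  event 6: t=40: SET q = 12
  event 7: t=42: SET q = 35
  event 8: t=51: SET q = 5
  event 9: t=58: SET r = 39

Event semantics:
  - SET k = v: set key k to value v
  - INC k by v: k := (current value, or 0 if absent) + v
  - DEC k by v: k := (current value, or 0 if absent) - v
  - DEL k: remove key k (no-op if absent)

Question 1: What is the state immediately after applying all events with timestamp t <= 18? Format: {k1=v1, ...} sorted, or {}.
Apply events with t <= 18 (2 events):
  after event 1 (t=10: SET r = 9): {r=9}
  after event 2 (t=17: DEC q by 10): {q=-10, r=9}

Answer: {q=-10, r=9}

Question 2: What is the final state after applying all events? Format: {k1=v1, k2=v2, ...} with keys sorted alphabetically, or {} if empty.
Answer: {p=-5, q=5, r=39}

Derivation:
  after event 1 (t=10: SET r = 9): {r=9}
  after event 2 (t=17: DEC q by 10): {q=-10, r=9}
  after event 3 (t=19: DEC p by 5): {p=-5, q=-10, r=9}
  after event 4 (t=26: SET r = 29): {p=-5, q=-10, r=29}
  after event 5 (t=36: SET r = 30): {p=-5, q=-10, r=30}
  after event 6 (t=40: SET q = 12): {p=-5, q=12, r=30}
  after event 7 (t=42: SET q = 35): {p=-5, q=35, r=30}
  after event 8 (t=51: SET q = 5): {p=-5, q=5, r=30}
  after event 9 (t=58: SET r = 39): {p=-5, q=5, r=39}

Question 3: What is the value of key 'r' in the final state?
Track key 'r' through all 9 events:
  event 1 (t=10: SET r = 9): r (absent) -> 9
  event 2 (t=17: DEC q by 10): r unchanged
  event 3 (t=19: DEC p by 5): r unchanged
  event 4 (t=26: SET r = 29): r 9 -> 29
  event 5 (t=36: SET r = 30): r 29 -> 30
  event 6 (t=40: SET q = 12): r unchanged
  event 7 (t=42: SET q = 35): r unchanged
  event 8 (t=51: SET q = 5): r unchanged
  event 9 (t=58: SET r = 39): r 30 -> 39
Final: r = 39

Answer: 39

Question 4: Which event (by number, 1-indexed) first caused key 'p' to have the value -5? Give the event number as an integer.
Looking for first event where p becomes -5:
  event 3: p (absent) -> -5  <-- first match

Answer: 3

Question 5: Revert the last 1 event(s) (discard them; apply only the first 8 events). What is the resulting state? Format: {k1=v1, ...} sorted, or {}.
Keep first 8 events (discard last 1):
  after event 1 (t=10: SET r = 9): {r=9}
  after event 2 (t=17: DEC q by 10): {q=-10, r=9}
  after event 3 (t=19: DEC p by 5): {p=-5, q=-10, r=9}
  after event 4 (t=26: SET r = 29): {p=-5, q=-10, r=29}
  after event 5 (t=36: SET r = 30): {p=-5, q=-10, r=30}
  after event 6 (t=40: SET q = 12): {p=-5, q=12, r=30}
  after event 7 (t=42: SET q = 35): {p=-5, q=35, r=30}
  after event 8 (t=51: SET q = 5): {p=-5, q=5, r=30}

Answer: {p=-5, q=5, r=30}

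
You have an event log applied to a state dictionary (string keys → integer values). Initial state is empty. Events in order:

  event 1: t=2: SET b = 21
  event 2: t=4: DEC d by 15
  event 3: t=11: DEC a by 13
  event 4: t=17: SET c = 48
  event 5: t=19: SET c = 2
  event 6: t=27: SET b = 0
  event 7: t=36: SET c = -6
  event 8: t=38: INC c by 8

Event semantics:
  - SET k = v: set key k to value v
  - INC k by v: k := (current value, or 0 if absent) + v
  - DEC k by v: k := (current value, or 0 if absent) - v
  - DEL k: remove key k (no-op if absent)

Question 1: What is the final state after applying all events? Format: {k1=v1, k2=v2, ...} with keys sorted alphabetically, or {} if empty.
Answer: {a=-13, b=0, c=2, d=-15}

Derivation:
  after event 1 (t=2: SET b = 21): {b=21}
  after event 2 (t=4: DEC d by 15): {b=21, d=-15}
  after event 3 (t=11: DEC a by 13): {a=-13, b=21, d=-15}
  after event 4 (t=17: SET c = 48): {a=-13, b=21, c=48, d=-15}
  after event 5 (t=19: SET c = 2): {a=-13, b=21, c=2, d=-15}
  after event 6 (t=27: SET b = 0): {a=-13, b=0, c=2, d=-15}
  after event 7 (t=36: SET c = -6): {a=-13, b=0, c=-6, d=-15}
  after event 8 (t=38: INC c by 8): {a=-13, b=0, c=2, d=-15}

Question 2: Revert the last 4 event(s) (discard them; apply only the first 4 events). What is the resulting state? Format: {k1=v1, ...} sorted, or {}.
Answer: {a=-13, b=21, c=48, d=-15}

Derivation:
Keep first 4 events (discard last 4):
  after event 1 (t=2: SET b = 21): {b=21}
  after event 2 (t=4: DEC d by 15): {b=21, d=-15}
  after event 3 (t=11: DEC a by 13): {a=-13, b=21, d=-15}
  after event 4 (t=17: SET c = 48): {a=-13, b=21, c=48, d=-15}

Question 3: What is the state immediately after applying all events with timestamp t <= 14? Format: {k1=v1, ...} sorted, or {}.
Apply events with t <= 14 (3 events):
  after event 1 (t=2: SET b = 21): {b=21}
  after event 2 (t=4: DEC d by 15): {b=21, d=-15}
  after event 3 (t=11: DEC a by 13): {a=-13, b=21, d=-15}

Answer: {a=-13, b=21, d=-15}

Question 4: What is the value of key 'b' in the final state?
Answer: 0

Derivation:
Track key 'b' through all 8 events:
  event 1 (t=2: SET b = 21): b (absent) -> 21
  event 2 (t=4: DEC d by 15): b unchanged
  event 3 (t=11: DEC a by 13): b unchanged
  event 4 (t=17: SET c = 48): b unchanged
  event 5 (t=19: SET c = 2): b unchanged
  event 6 (t=27: SET b = 0): b 21 -> 0
  event 7 (t=36: SET c = -6): b unchanged
  event 8 (t=38: INC c by 8): b unchanged
Final: b = 0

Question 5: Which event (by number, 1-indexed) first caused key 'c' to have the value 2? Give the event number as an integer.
Answer: 5

Derivation:
Looking for first event where c becomes 2:
  event 4: c = 48
  event 5: c 48 -> 2  <-- first match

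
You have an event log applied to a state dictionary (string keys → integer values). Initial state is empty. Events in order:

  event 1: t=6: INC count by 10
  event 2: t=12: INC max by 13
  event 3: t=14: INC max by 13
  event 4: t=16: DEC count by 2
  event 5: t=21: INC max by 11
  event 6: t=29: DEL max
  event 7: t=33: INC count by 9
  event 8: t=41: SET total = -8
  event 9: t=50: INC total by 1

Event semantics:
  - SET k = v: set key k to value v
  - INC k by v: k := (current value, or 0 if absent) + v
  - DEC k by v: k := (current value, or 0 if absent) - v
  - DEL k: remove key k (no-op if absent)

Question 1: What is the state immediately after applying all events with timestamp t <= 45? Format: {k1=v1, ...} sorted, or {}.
Answer: {count=17, total=-8}

Derivation:
Apply events with t <= 45 (8 events):
  after event 1 (t=6: INC count by 10): {count=10}
  after event 2 (t=12: INC max by 13): {count=10, max=13}
  after event 3 (t=14: INC max by 13): {count=10, max=26}
  after event 4 (t=16: DEC count by 2): {count=8, max=26}
  after event 5 (t=21: INC max by 11): {count=8, max=37}
  after event 6 (t=29: DEL max): {count=8}
  after event 7 (t=33: INC count by 9): {count=17}
  after event 8 (t=41: SET total = -8): {count=17, total=-8}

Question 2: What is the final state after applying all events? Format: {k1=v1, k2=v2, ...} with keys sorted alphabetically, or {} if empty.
  after event 1 (t=6: INC count by 10): {count=10}
  after event 2 (t=12: INC max by 13): {count=10, max=13}
  after event 3 (t=14: INC max by 13): {count=10, max=26}
  after event 4 (t=16: DEC count by 2): {count=8, max=26}
  after event 5 (t=21: INC max by 11): {count=8, max=37}
  after event 6 (t=29: DEL max): {count=8}
  after event 7 (t=33: INC count by 9): {count=17}
  after event 8 (t=41: SET total = -8): {count=17, total=-8}
  after event 9 (t=50: INC total by 1): {count=17, total=-7}

Answer: {count=17, total=-7}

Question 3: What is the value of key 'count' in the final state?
Answer: 17

Derivation:
Track key 'count' through all 9 events:
  event 1 (t=6: INC count by 10): count (absent) -> 10
  event 2 (t=12: INC max by 13): count unchanged
  event 3 (t=14: INC max by 13): count unchanged
  event 4 (t=16: DEC count by 2): count 10 -> 8
  event 5 (t=21: INC max by 11): count unchanged
  event 6 (t=29: DEL max): count unchanged
  event 7 (t=33: INC count by 9): count 8 -> 17
  event 8 (t=41: SET total = -8): count unchanged
  event 9 (t=50: INC total by 1): count unchanged
Final: count = 17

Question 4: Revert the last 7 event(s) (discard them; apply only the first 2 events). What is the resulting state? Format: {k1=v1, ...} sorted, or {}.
Answer: {count=10, max=13}

Derivation:
Keep first 2 events (discard last 7):
  after event 1 (t=6: INC count by 10): {count=10}
  after event 2 (t=12: INC max by 13): {count=10, max=13}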